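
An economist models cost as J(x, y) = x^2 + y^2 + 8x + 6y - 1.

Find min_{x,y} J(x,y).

J(x,y) separates as P(x) + Q(y) − 1, so its minimum is min P + min Q − 1.
P'(x) = 2x + 8 vanishes at x ∈ {-4}; Q'(y) = 2y + 6 vanishes at y ∈ {-3}.
Local minima of P (where P''>0): P(-4)=-16. Local minima of Q: Q(-3)=-9.
So the global minimum of J is P(-4) + Q(-3) − 1 = -16 − 9 − 1 = -26, attained at (-4, -3).

-26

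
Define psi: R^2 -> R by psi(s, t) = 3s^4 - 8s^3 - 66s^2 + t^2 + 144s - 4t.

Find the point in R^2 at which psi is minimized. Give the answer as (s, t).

(-3, 2)

psi(s,t) separates as P(s) + Q(t), so its minimum is min P + min Q.
P'(s) = 12(s - 4)(s - 1)(s + 3) vanishes at s ∈ {-3, 1, 4}; Q'(t) = 2(t - 2) vanishes at t ∈ {2}.
Local minima of P (where P''>0): P(-3)=-567, P(4)=-224. Local minima of Q: Q(2)=-4.
So the global minimum of psi is P(-3) + Q(2) = -567 − 4 = -571, attained at (-3, 2).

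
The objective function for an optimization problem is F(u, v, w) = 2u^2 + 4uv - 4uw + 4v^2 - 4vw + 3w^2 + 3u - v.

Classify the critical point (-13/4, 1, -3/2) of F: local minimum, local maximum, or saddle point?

local minimum

The Hessian is constant: H = [[4, 4, -4], [4, 8, -4], [-4, -4, 6]].
Leading principal minors: Δ₁ = 4, Δ₂ = 16, Δ₃ = 32.
All leading minors are positive, so H is positive definite: a local minimum.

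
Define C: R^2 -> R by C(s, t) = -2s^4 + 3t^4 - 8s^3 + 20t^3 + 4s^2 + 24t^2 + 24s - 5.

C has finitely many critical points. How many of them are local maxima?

2

C separates as a function of s plus a function of t, so ∇C=0 decouples.
∂C/∂s = -8(s - 1)(s + 1)(s + 3) = 0 at s ∈ {-3, -1, 1}; ∂C/∂t = 12t(t + 1)(t + 4) = 0 at t ∈ {-4, -1, 0}.
The Hessian is diagonal: diag(C_ss, C_tt). Second derivatives: C_ss(-3)=-64, C_ss(-1)=32, C_ss(1)=-64; C_tt(-4)=144, C_tt(-1)=-36, C_tt(0)=48.
Local maxima occur where both diagonal entries negative: (-3, -1), (1, -1). Count: 2.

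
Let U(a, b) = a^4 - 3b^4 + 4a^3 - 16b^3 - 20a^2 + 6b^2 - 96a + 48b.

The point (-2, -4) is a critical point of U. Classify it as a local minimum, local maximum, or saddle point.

The mixed partial ∂²U/∂a∂b is 0, so the Hessian at any point is diag(U_aa, U_bb) = diag(4(3a^2 + 6a - 10), 12(-3b^2 - 8b + 1)).
At (-2, -4): H = diag(-40, -180).
Both eigenvalues are negative, so H is negative definite: a local maximum.

local maximum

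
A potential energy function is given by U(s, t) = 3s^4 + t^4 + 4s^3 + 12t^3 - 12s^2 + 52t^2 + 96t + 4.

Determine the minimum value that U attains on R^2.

-92

U(s,t) separates as P(s) + Q(t) + 4, so its minimum is min P + min Q + 4.
P'(s) = 12s(s - 1)(s + 2) vanishes at s ∈ {-2, 0, 1}; Q'(t) = 4(t + 2)(t + 3)(t + 4) vanishes at t ∈ {-4, -3, -2}.
Local minima of P (where P''>0): P(-2)=-32, P(1)=-5. Local minima of Q: Q(-4)=-64, Q(-2)=-64.
So the global minimum of U is P(-2) + Q(-4) + 4 = -32 − 64 + 4 = -92, attained at (-2, -4).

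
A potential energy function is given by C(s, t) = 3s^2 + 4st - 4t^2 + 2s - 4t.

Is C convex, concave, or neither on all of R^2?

C is quadratic, so its Hessian is the constant matrix H = [[6, 4], [4, -8]].
det(H) = -64, tr(H) = -2.
det(H) < 0, so H is indefinite: neither convex nor concave.

neither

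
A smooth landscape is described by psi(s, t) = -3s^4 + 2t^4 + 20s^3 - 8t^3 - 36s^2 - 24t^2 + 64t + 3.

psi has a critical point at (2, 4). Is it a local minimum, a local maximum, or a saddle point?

local minimum

The mixed partial ∂²psi/∂s∂t is 0, so the Hessian at any point is diag(psi_ss, psi_tt) = diag(12(-3s^2 + 10s - 6), 24(t^2 - 2t - 2)).
At (2, 4): H = diag(24, 144).
Both eigenvalues are positive, so H is positive definite: a local minimum.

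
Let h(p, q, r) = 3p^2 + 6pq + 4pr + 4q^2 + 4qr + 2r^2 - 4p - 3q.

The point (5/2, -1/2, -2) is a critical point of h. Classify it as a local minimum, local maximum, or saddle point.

local minimum

The Hessian is constant: H = [[6, 6, 4], [6, 8, 4], [4, 4, 4]].
Leading principal minors: Δ₁ = 6, Δ₂ = 12, Δ₃ = 16.
All leading minors are positive, so H is positive definite: a local minimum.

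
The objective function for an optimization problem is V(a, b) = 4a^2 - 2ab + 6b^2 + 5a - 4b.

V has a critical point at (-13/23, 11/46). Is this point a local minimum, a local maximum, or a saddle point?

local minimum

The Hessian of V is constant: H = [[8, -2], [-2, 12]].
det(H) = 8·12 − (-2)² = 92.
det(H) > 0 and tr(H) = 20 > 0, so H is positive definite and the point is a local minimum.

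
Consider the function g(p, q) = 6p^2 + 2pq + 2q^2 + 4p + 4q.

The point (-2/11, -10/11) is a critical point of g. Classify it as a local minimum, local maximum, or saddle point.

The Hessian of g is constant: H = [[12, 2], [2, 4]].
det(H) = 12·4 − 2² = 44.
det(H) > 0 and tr(H) = 16 > 0, so H is positive definite and the point is a local minimum.

local minimum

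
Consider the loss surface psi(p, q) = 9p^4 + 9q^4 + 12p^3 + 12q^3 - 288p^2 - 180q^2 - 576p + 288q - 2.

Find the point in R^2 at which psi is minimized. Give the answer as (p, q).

(4, -4)

psi(p,q) separates as A(p) + B(q) − 2, so its minimum is min A + min B − 2.
A'(p) = 36(p - 4)(p + 1)(p + 4) vanishes at p ∈ {-4, -1, 4}; B'(q) = 36(q - 2)(q - 1)(q + 4) vanishes at q ∈ {-4, 1, 2}.
Local minima of A (where A''>0): A(-4)=-768, A(4)=-3840. Local minima of B: B(-4)=-2496, B(2)=96.
So the global minimum of psi is A(4) + B(-4) − 2 = -3840 − 2496 − 2 = -6338, attained at (4, -4).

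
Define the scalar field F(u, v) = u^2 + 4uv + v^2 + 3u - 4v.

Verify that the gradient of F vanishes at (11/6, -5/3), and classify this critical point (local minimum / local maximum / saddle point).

∇F = (2u + 4v + 3, 4u + 2v - 4); substituting (11/6, -5/3) gives ∇F = (0, 0), so (11/6, -5/3) is indeed a critical point.
The Hessian of F is constant: H = [[2, 4], [4, 2]].
det(H) = 2·2 − 4² = -12.
Since det(H) < 0, H is indefinite and the critical point is a saddle point.

saddle point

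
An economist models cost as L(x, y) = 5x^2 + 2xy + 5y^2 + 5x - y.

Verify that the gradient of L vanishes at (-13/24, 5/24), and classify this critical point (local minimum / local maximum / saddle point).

∇L = (10x + 2y + 5, 2x + 10y - 1); substituting (-13/24, 5/24) gives ∇L = (0, 0), so (-13/24, 5/24) is indeed a critical point.
The Hessian of L is constant: H = [[10, 2], [2, 10]].
det(H) = 10·10 − 2² = 96.
det(H) > 0 and tr(H) = 20 > 0, so H is positive definite and the point is a local minimum.

local minimum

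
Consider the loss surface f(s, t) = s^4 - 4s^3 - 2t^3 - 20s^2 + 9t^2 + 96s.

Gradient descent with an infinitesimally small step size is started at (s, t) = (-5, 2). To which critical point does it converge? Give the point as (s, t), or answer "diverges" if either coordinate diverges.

f is separable, so gradient descent decouples: s follows -∂f/∂s, t follows -∂f/∂t.
∂f/∂s = 4(s - 4)(s - 2)(s + 3); at s=-5 this is -504, so s increases.
∂f/∂t = -6t(t - 3); at t=2 this is 12, so t decreases.
s converges to its nearest critical value -3 (a local min of the s-part); t converges to 0. The iterate converges to (-3, 0).

(-3, 0)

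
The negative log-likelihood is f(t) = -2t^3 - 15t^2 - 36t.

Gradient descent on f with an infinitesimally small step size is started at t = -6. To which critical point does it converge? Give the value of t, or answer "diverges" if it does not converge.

-3

f'(t) = -6(t + 2)(t + 3), so f'(-6) = -72.
Gradient descent moves in the -f' direction, i.e. t is increasing.
The nearest critical point in that direction is t = -3, where f'' = 6 > 0 (a local minimum). The iterate converges there.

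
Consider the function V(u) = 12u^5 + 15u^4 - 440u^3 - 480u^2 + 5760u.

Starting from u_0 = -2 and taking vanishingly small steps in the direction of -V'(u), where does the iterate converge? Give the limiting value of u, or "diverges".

-3

V'(u) = 60(u - 4)(u - 2)(u + 3)(u + 4), so V'(-2) = 2880.
Gradient descent moves in the -V' direction, i.e. u is decreasing.
The nearest critical point in that direction is u = -3, where V'' = 2100 > 0 (a local minimum). The iterate converges there.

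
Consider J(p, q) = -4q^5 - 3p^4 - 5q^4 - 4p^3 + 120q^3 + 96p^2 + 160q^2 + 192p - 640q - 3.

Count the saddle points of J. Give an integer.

6

J separates as a function of p plus a function of q, so ∇J=0 decouples.
∂J/∂p = -12(p - 4)(p + 1)(p + 4) = 0 at p ∈ {-4, -1, 4}; ∂J/∂q = -20(q - 4)(q - 1)(q + 2)(q + 4) = 0 at q ∈ {-4, -2, 1, 4}.
The Hessian is diagonal: diag(J_pp, J_qq). Second derivatives: J_pp(-4)=-288, J_pp(-1)=180, J_pp(4)=-480; J_qq(-4)=1600, J_qq(-2)=-720, J_qq(1)=900, J_qq(4)=-2880.
Saddle points occur where the two diagonal entries have opposite signs: (-4, -4), (-4, 1), (-1, -2), (-1, 4), (4, -4), (4, 1). Count: 6.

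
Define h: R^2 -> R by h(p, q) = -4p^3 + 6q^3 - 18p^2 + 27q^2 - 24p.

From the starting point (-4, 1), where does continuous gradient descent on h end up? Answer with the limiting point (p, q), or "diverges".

(-2, 0)

h is separable, so gradient descent decouples: p follows -∂h/∂p, q follows -∂h/∂q.
∂h/∂p = -12(p + 1)(p + 2); at p=-4 this is -72, so p increases.
∂h/∂q = 18q(q + 3); at q=1 this is 72, so q decreases.
p converges to its nearest critical value -2 (a local min of the p-part); q converges to 0. The iterate converges to (-2, 0).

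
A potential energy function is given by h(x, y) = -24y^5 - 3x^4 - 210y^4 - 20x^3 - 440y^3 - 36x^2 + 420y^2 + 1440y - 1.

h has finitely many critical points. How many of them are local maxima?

h separates as a function of x plus a function of y, so ∇h=0 decouples.
∂h/∂x = -12x(x + 2)(x + 3) = 0 at x ∈ {-3, -2, 0}; ∂h/∂y = -120(y - 1)(y + 1)(y + 3)(y + 4) = 0 at y ∈ {-4, -3, -1, 1}.
The Hessian is diagonal: diag(h_xx, h_yy). Second derivatives: h_xx(-3)=-36, h_xx(-2)=24, h_xx(0)=-72; h_yy(-4)=1800, h_yy(-3)=-960, h_yy(-1)=1440, h_yy(1)=-4800.
Local maxima occur where both diagonal entries negative: (-3, -3), (-3, 1), (0, -3), (0, 1). Count: 4.

4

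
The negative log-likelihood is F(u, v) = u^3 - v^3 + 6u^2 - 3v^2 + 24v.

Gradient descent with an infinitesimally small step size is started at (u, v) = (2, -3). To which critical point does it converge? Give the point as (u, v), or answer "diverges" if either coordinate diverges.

(0, -4)

F is separable, so gradient descent decouples: u follows -∂F/∂u, v follows -∂F/∂v.
∂F/∂u = 3u(u + 4); at u=2 this is 36, so u decreases.
∂F/∂v = -3(v - 2)(v + 4); at v=-3 this is 15, so v decreases.
u converges to its nearest critical value 0 (a local min of the u-part); v converges to -4. The iterate converges to (0, -4).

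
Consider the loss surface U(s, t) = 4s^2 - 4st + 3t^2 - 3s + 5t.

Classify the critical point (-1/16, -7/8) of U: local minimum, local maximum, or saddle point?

The Hessian of U is constant: H = [[8, -4], [-4, 6]].
det(H) = 8·6 − (-4)² = 32.
det(H) > 0 and tr(H) = 14 > 0, so H is positive definite and the point is a local minimum.

local minimum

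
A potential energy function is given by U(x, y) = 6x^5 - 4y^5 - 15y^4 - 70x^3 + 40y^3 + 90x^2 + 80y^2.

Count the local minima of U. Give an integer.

4

U separates as a function of x plus a function of y, so ∇U=0 decouples.
∂U/∂x = 30x(x - 2)(x - 1)(x + 3) = 0 at x ∈ {-3, 0, 1, 2}; ∂U/∂y = -20y(y - 2)(y + 1)(y + 4) = 0 at y ∈ {-4, -1, 0, 2}.
The Hessian is diagonal: diag(U_xx, U_yy). Second derivatives: U_xx(-3)=-1800, U_xx(0)=180, U_xx(1)=-120, U_xx(2)=300; U_yy(-4)=1440, U_yy(-1)=-180, U_yy(0)=160, U_yy(2)=-720.
Local minima occur where both diagonal entries positive: (0, -4), (0, 0), (2, -4), (2, 0). Count: 4.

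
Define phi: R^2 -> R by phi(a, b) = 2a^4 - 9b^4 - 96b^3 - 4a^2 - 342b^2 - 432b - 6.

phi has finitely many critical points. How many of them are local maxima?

2

phi separates as a function of a plus a function of b, so ∇phi=0 decouples.
∂phi/∂a = 8a(a - 1)(a + 1) = 0 at a ∈ {-1, 0, 1}; ∂phi/∂b = -36(b + 1)(b + 3)(b + 4) = 0 at b ∈ {-4, -3, -1}.
The Hessian is diagonal: diag(phi_aa, phi_bb). Second derivatives: phi_aa(-1)=16, phi_aa(0)=-8, phi_aa(1)=16; phi_bb(-4)=-108, phi_bb(-3)=72, phi_bb(-1)=-216.
Local maxima occur where both diagonal entries negative: (0, -4), (0, -1). Count: 2.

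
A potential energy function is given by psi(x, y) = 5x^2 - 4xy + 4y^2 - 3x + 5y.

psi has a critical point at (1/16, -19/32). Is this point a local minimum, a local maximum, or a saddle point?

local minimum

The Hessian of psi is constant: H = [[10, -4], [-4, 8]].
det(H) = 10·8 − (-4)² = 64.
det(H) > 0 and tr(H) = 18 > 0, so H is positive definite and the point is a local minimum.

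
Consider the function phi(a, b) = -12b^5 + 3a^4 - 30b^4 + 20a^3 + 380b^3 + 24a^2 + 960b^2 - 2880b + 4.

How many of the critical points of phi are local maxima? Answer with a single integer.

phi separates as a function of a plus a function of b, so ∇phi=0 decouples.
∂phi/∂a = 12a(a + 1)(a + 4) = 0 at a ∈ {-4, -1, 0}; ∂phi/∂b = -60(b - 4)(b - 1)(b + 3)(b + 4) = 0 at b ∈ {-4, -3, 1, 4}.
The Hessian is diagonal: diag(phi_aa, phi_bb). Second derivatives: phi_aa(-4)=144, phi_aa(-1)=-36, phi_aa(0)=48; phi_bb(-4)=2400, phi_bb(-3)=-1680, phi_bb(1)=3600, phi_bb(4)=-10080.
Local maxima occur where both diagonal entries negative: (-1, -3), (-1, 4). Count: 2.

2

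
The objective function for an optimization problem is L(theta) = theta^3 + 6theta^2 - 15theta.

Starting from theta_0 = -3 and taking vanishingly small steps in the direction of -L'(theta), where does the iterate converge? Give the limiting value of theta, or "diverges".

L'(theta) = 3(theta - 1)(theta + 5), so L'(-3) = -24.
Gradient descent moves in the -L' direction, i.e. theta is increasing.
The nearest critical point in that direction is theta = 1, where L'' = 18 > 0 (a local minimum). The iterate converges there.

1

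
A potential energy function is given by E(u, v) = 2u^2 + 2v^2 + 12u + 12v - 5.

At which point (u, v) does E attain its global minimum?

(-3, -3)

E(u,v) separates as P(u) + Q(v) − 5, so its minimum is min P + min Q − 5.
P'(u) = 4u + 12 vanishes at u ∈ {-3}; Q'(v) = 4v + 12 vanishes at v ∈ {-3}.
Local minima of P (where P''>0): P(-3)=-18. Local minima of Q: Q(-3)=-18.
So the global minimum of E is P(-3) + Q(-3) − 5 = -18 − 18 − 5 = -41, attained at (-3, -3).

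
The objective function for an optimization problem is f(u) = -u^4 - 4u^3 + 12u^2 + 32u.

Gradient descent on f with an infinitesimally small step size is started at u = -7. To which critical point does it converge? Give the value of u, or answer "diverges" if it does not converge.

f'(u) = -4(u - 2)(u + 1)(u + 4), so f'(-7) = 648.
Gradient descent moves in the -f' direction, i.e. u is decreasing.
There is no critical point below u=-7, and f' keeps the same sign, so the iterate runs off to −∞.

diverges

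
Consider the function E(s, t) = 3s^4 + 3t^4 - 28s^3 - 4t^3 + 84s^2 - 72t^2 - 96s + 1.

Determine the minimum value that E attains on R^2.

E(s,t) separates as P(s) + Q(t) + 1, so its minimum is min P + min Q + 1.
P'(s) = 12(s - 4)(s - 2)(s - 1) vanishes at s ∈ {1, 2, 4}; Q'(t) = 12t(t - 4)(t + 3) vanishes at t ∈ {-3, 0, 4}.
Local minima of P (where P''>0): P(1)=-37, P(4)=-64. Local minima of Q: Q(-3)=-297, Q(4)=-640.
So the global minimum of E is P(4) + Q(4) + 1 = -64 − 640 + 1 = -703, attained at (4, 4).

-703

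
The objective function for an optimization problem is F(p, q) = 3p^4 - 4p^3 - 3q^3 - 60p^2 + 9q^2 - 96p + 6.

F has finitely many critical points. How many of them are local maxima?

1

F separates as a function of p plus a function of q, so ∇F=0 decouples.
∂F/∂p = 12(p - 4)(p + 1)(p + 2) = 0 at p ∈ {-2, -1, 4}; ∂F/∂q = -9q(q - 2) = 0 at q ∈ {0, 2}.
The Hessian is diagonal: diag(F_pp, F_qq). Second derivatives: F_pp(-2)=72, F_pp(-1)=-60, F_pp(4)=360; F_qq(0)=18, F_qq(2)=-18.
Local maxima occur where both diagonal entries negative: (-1, 2). Count: 1.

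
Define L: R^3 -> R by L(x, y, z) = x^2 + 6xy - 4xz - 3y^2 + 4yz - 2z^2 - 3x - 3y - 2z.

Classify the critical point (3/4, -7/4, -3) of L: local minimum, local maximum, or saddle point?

saddle point

The Hessian is constant: H = [[2, 6, -4], [6, -6, 4], [-4, 4, -4]].
Leading principal minors: Δ₁ = 2, Δ₂ = -48, Δ₃ = 64.
The minors fit neither the all-positive nor the alternating-sign pattern, so H is indefinite: a saddle point.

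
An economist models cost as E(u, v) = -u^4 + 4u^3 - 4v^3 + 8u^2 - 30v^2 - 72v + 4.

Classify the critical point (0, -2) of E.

saddle point

The mixed partial ∂²E/∂u∂v is 0, so the Hessian at any point is diag(E_uu, E_vv) = diag(4(-3u^2 + 6u + 4), -12(2v + 5)).
At (0, -2): H = diag(16, -12).
The eigenvalues have opposite signs, so H is indefinite: a saddle point.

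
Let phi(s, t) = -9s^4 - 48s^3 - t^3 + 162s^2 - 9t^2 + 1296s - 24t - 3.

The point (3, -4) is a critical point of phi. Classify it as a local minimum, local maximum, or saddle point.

The mixed partial ∂²phi/∂s∂t is 0, so the Hessian at any point is diag(phi_ss, phi_tt) = diag(36(-3s^2 - 8s + 9), -6(t + 3)).
At (3, -4): H = diag(-1512, 6).
The eigenvalues have opposite signs, so H is indefinite: a saddle point.

saddle point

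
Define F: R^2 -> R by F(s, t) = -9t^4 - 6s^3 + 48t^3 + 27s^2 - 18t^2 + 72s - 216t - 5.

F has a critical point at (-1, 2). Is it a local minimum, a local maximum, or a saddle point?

The mixed partial ∂²F/∂s∂t is 0, so the Hessian at any point is diag(F_ss, F_tt) = diag(18(-2s + 3), 36(-3t^2 + 8t - 1)).
At (-1, 2): H = diag(90, 108).
Both eigenvalues are positive, so H is positive definite: a local minimum.

local minimum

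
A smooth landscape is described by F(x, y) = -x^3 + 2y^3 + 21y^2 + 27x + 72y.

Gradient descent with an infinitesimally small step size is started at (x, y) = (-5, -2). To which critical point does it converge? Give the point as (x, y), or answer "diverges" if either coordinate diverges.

F is separable, so gradient descent decouples: x follows -∂F/∂x, y follows -∂F/∂y.
∂F/∂x = -3(x - 3)(x + 3); at x=-5 this is -48, so x increases.
∂F/∂y = 6(y + 3)(y + 4); at y=-2 this is 12, so y decreases.
x converges to its nearest critical value -3 (a local min of the x-part); y converges to -3. The iterate converges to (-3, -3).

(-3, -3)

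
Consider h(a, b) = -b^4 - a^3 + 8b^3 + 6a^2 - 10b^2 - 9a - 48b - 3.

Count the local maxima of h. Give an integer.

h separates as a function of a plus a function of b, so ∇h=0 decouples.
∂h/∂a = -3(a - 3)(a - 1) = 0 at a ∈ {1, 3}; ∂h/∂b = -4(b - 4)(b - 3)(b + 1) = 0 at b ∈ {-1, 3, 4}.
The Hessian is diagonal: diag(h_aa, h_bb). Second derivatives: h_aa(1)=6, h_aa(3)=-6; h_bb(-1)=-80, h_bb(3)=16, h_bb(4)=-20.
Local maxima occur where both diagonal entries negative: (3, -1), (3, 4). Count: 2.

2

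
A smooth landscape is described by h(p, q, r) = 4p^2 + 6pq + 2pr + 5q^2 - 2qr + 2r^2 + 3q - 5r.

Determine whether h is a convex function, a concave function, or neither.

convex

h is quadratic, so its Hessian is the constant matrix H = [[8, 6, 2], [6, 10, -2], [2, -2, 4]].
Leading principal minors: 8, 44, 56.
All positive ⇒ H ≻ 0 ⇒ convex.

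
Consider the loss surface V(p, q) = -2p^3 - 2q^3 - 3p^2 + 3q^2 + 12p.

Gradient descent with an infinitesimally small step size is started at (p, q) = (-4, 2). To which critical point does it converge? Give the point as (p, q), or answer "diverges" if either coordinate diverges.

V is separable, so gradient descent decouples: p follows -∂V/∂p, q follows -∂V/∂q.
∂V/∂p = -6(p - 1)(p + 2); at p=-4 this is -60, so p increases.
∂V/∂q = -6q(q - 1); at q=2 this is -12, so q increases.
The q-coordinate has no critical point in that direction and runs off to infinity.

diverges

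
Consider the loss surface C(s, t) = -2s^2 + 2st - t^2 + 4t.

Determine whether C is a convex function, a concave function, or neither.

concave

C is quadratic, so its Hessian is the constant matrix H = [[-4, 2], [2, -2]].
det(H) = 4, tr(H) = -6.
det(H) > 0 and tr(H) < 0, so H is negative definite everywhere: concave.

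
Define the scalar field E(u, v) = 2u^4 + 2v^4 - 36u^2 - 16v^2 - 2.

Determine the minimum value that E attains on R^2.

E(u,v) separates as P(u) + Q(v) − 2, so its minimum is min P + min Q − 2.
P'(u) = 8u(u - 3)(u + 3) vanishes at u ∈ {-3, 0, 3}; Q'(v) = 8v(v - 2)(v + 2) vanishes at v ∈ {-2, 0, 2}.
Local minima of P (where P''>0): P(-3)=-162, P(3)=-162. Local minima of Q: Q(-2)=-32, Q(2)=-32.
So the global minimum of E is P(-3) + Q(-2) − 2 = -162 − 32 − 2 = -196, attained at (-3, -2).

-196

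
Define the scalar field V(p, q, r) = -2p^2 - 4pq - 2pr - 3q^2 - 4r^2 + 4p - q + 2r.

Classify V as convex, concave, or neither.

concave

V is quadratic, so its Hessian is the constant matrix H = [[-4, -4, -2], [-4, -6, 0], [-2, 0, -8]].
Leading principal minors: -4, 8, -40.
Signs alternate −, +, − ⇒ H ≺ 0 ⇒ concave.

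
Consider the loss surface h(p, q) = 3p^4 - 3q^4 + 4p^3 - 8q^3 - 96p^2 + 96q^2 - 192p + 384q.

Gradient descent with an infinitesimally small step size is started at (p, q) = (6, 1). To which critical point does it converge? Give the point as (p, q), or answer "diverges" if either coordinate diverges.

h is separable, so gradient descent decouples: p follows -∂h/∂p, q follows -∂h/∂q.
∂h/∂p = 12(p - 4)(p + 1)(p + 4); at p=6 this is 1680, so p decreases.
∂h/∂q = -12(q - 4)(q + 2)(q + 4); at q=1 this is 540, so q decreases.
p converges to its nearest critical value 4 (a local min of the p-part); q converges to -2. The iterate converges to (4, -2).

(4, -2)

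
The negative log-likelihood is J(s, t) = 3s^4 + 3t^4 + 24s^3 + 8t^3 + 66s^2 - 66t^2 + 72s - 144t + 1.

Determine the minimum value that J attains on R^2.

-593

J(s,t) separates as P(s) + Q(t) + 1, so its minimum is min P + min Q + 1.
P'(s) = 12(s + 1)(s + 2)(s + 3) vanishes at s ∈ {-3, -2, -1}; Q'(t) = 12(t - 3)(t + 1)(t + 4) vanishes at t ∈ {-4, -1, 3}.
Local minima of P (where P''>0): P(-3)=-27, P(-1)=-27. Local minima of Q: Q(-4)=-224, Q(3)=-567.
So the global minimum of J is P(-3) + Q(3) + 1 = -27 − 567 + 1 = -593, attained at (-3, 3).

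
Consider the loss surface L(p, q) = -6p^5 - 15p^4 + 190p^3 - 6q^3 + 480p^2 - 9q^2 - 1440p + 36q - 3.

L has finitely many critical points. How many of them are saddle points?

4

L separates as a function of p plus a function of q, so ∇L=0 decouples.
∂L/∂p = -30(p - 4)(p - 1)(p + 3)(p + 4) = 0 at p ∈ {-4, -3, 1, 4}; ∂L/∂q = -18(q - 1)(q + 2) = 0 at q ∈ {-2, 1}.
The Hessian is diagonal: diag(L_pp, L_qq). Second derivatives: L_pp(-4)=1200, L_pp(-3)=-840, L_pp(1)=1800, L_pp(4)=-5040; L_qq(-2)=54, L_qq(1)=-54.
Saddle points occur where the two diagonal entries have opposite signs: (-4, 1), (-3, -2), (1, 1), (4, -2). Count: 4.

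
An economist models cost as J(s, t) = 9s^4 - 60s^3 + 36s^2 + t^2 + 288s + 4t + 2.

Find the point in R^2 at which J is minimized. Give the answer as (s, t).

J(s,t) separates as P(s) + Q(t) + 2, so its minimum is min P + min Q + 2.
P'(s) = 36(s - 4)(s - 2)(s + 1) vanishes at s ∈ {-1, 2, 4}; Q'(t) = 2(t + 2) vanishes at t ∈ {-2}.
Local minima of P (where P''>0): P(-1)=-183, P(4)=192. Local minima of Q: Q(-2)=-4.
So the global minimum of J is P(-1) + Q(-2) + 2 = -183 − 4 + 2 = -185, attained at (-1, -2).

(-1, -2)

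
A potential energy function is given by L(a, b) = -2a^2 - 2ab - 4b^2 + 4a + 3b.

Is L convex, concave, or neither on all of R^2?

L is quadratic, so its Hessian is the constant matrix H = [[-4, -2], [-2, -8]].
det(H) = 28, tr(H) = -12.
det(H) > 0 and tr(H) < 0, so H is negative definite everywhere: concave.

concave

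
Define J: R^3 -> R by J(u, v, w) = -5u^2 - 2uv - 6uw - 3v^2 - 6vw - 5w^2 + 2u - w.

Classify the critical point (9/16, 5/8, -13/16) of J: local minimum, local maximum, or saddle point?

The Hessian is constant: H = [[-10, -2, -6], [-2, -6, -6], [-6, -6, -10]].
Leading principal minors: Δ₁ = -10, Δ₂ = 56, Δ₃ = -128.
The minors alternate sign starting negative (−, +, −), so H is negative definite: a local maximum.

local maximum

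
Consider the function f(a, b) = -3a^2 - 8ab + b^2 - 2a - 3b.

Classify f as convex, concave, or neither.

neither

f is quadratic, so its Hessian is the constant matrix H = [[-6, -8], [-8, 2]].
det(H) = -76, tr(H) = -4.
det(H) < 0, so H is indefinite: neither convex nor concave.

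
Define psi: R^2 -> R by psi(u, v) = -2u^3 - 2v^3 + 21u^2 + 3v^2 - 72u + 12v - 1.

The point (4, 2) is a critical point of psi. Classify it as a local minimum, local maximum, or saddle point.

The mixed partial ∂²psi/∂u∂v is 0, so the Hessian at any point is diag(psi_uu, psi_vv) = diag(6(-2u + 7), 6(-2v + 1)).
At (4, 2): H = diag(-6, -18).
Both eigenvalues are negative, so H is negative definite: a local maximum.

local maximum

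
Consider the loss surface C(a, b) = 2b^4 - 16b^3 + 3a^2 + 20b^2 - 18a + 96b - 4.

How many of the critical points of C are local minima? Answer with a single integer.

2

C separates as a function of a plus a function of b, so ∇C=0 decouples.
∂C/∂a = 6(a - 3) = 0 at a ∈ {3}; ∂C/∂b = 8(b - 4)(b - 3)(b + 1) = 0 at b ∈ {-1, 3, 4}.
The Hessian is diagonal: diag(C_aa, C_bb). Second derivatives: C_aa(3)=6; C_bb(-1)=160, C_bb(3)=-32, C_bb(4)=40.
Local minima occur where both diagonal entries positive: (3, -1), (3, 4). Count: 2.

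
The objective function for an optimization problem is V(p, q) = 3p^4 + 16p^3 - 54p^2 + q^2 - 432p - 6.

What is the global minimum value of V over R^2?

-1113

V(p,q) separates as A(p) + B(q) − 6, so its minimum is min A + min B − 6.
A'(p) = 12(p - 3)(p + 3)(p + 4) vanishes at p ∈ {-4, -3, 3}; B'(q) = 2q vanishes at q ∈ {0}.
Local minima of A (where A''>0): A(-4)=608, A(3)=-1107. Local minima of B: B(0)=0.
So the global minimum of V is A(3) + B(0) − 6 = -1107 + 0 − 6 = -1113, attained at (3, 0).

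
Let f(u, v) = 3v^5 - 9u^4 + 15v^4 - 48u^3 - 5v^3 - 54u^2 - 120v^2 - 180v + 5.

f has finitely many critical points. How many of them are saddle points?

f separates as a function of u plus a function of v, so ∇f=0 decouples.
∂f/∂u = -36u(u + 1)(u + 3) = 0 at u ∈ {-3, -1, 0}; ∂f/∂v = 15(v - 2)(v + 1)(v + 2)(v + 3) = 0 at v ∈ {-3, -2, -1, 2}.
The Hessian is diagonal: diag(f_uu, f_vv). Second derivatives: f_uu(-3)=-216, f_uu(-1)=72, f_uu(0)=-108; f_vv(-3)=-150, f_vv(-2)=60, f_vv(-1)=-90, f_vv(2)=900.
Saddle points occur where the two diagonal entries have opposite signs: (-3, -2), (-3, 2), (-1, -3), (-1, -1), (0, -2), (0, 2). Count: 6.

6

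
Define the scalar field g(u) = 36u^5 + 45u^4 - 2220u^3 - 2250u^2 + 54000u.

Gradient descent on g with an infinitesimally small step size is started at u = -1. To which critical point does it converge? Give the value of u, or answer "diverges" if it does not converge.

-4

g'(u) = 180(u - 5)(u - 3)(u + 4)(u + 5), so g'(-1) = 51840.
Gradient descent moves in the -g' direction, i.e. u is decreasing.
The nearest critical point in that direction is u = -4, where g'' = 11340 > 0 (a local minimum). The iterate converges there.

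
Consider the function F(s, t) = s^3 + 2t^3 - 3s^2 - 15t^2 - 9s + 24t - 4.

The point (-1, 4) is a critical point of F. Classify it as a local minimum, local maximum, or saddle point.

saddle point

The mixed partial ∂²F/∂s∂t is 0, so the Hessian at any point is diag(F_ss, F_tt) = diag(6(s - 1), 6(2t - 5)).
At (-1, 4): H = diag(-12, 18).
The eigenvalues have opposite signs, so H is indefinite: a saddle point.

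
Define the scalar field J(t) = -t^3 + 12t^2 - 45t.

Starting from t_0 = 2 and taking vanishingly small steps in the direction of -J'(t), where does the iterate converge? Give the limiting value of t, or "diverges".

J'(t) = -3(t - 5)(t - 3), so J'(2) = -9.
Gradient descent moves in the -J' direction, i.e. t is increasing.
The nearest critical point in that direction is t = 3, where J'' = 6 > 0 (a local minimum). The iterate converges there.

3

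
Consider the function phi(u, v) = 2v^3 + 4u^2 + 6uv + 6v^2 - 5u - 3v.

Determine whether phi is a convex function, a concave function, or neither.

The term 2v^3 is cubic, so the Hessian is not constant.
∂²phi/∂v² = 12v + 12, which takes both signs as v varies (negative for sufficiently negative v). A diagonal entry of the Hessian changing sign means the Hessian is neither positive- nor negative-semidefinite on all of R^2.

neither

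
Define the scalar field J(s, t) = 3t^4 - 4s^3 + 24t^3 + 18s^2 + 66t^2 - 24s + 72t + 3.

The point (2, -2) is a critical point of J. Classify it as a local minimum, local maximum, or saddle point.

local maximum

The mixed partial ∂²J/∂s∂t is 0, so the Hessian at any point is diag(J_ss, J_tt) = diag(12(-2s + 3), 12(3t^2 + 12t + 11)).
At (2, -2): H = diag(-12, -12).
Both eigenvalues are negative, so H is negative definite: a local maximum.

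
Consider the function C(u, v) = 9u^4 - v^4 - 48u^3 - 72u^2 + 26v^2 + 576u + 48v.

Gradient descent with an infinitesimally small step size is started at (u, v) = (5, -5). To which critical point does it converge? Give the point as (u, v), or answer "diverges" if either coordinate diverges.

diverges

C is separable, so gradient descent decouples: u follows -∂C/∂u, v follows -∂C/∂v.
∂C/∂u = 36(u - 4)(u - 2)(u + 2); at u=5 this is 756, so u decreases.
∂C/∂v = -4(v - 4)(v + 1)(v + 3); at v=-5 this is 288, so v decreases.
The v-coordinate has no critical point in that direction and runs off to infinity.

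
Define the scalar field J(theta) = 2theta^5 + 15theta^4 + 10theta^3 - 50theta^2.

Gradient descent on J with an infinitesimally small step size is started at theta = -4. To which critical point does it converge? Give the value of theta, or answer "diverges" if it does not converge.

J'(theta) = 10theta(theta - 1)(theta + 2)(theta + 5), so J'(-4) = -400.
Gradient descent moves in the -J' direction, i.e. theta is increasing.
The nearest critical point in that direction is theta = -2, where J'' = 180 > 0 (a local minimum). The iterate converges there.

-2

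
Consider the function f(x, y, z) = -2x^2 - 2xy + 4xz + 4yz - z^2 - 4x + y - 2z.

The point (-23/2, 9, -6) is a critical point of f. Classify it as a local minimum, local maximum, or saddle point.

The Hessian is constant: H = [[-4, -2, 4], [-2, 0, 4], [4, 4, -2]].
Leading principal minors: Δ₁ = -4, Δ₂ = -4, Δ₃ = 8.
The minors fit neither the all-positive nor the alternating-sign pattern, so H is indefinite: a saddle point.

saddle point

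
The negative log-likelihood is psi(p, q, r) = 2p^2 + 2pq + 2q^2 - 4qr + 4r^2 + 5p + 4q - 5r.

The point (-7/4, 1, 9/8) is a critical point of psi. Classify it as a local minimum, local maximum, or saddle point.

The Hessian is constant: H = [[4, 2, 0], [2, 4, -4], [0, -4, 8]].
Leading principal minors: Δ₁ = 4, Δ₂ = 12, Δ₃ = 32.
All leading minors are positive, so H is positive definite: a local minimum.

local minimum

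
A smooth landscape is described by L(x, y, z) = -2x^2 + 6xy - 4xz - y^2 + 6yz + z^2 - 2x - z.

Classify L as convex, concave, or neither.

neither

L is quadratic, so its Hessian is the constant matrix H = [[-4, 6, -4], [6, -2, 6], [-4, 6, 2]].
Leading principal minors: -4, -28, -168.
Neither pattern holds ⇒ H is indefinite ⇒ neither convex nor concave.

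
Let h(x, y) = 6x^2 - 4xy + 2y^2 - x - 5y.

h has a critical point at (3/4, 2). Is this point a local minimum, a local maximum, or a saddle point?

local minimum

The Hessian of h is constant: H = [[12, -4], [-4, 4]].
det(H) = 12·4 − (-4)² = 32.
det(H) > 0 and tr(H) = 16 > 0, so H is positive definite and the point is a local minimum.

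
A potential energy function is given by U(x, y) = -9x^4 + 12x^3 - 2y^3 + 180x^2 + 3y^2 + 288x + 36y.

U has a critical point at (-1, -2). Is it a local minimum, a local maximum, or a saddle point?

The mixed partial ∂²U/∂x∂y is 0, so the Hessian at any point is diag(U_xx, U_yy) = diag(36(-3x^2 + 2x + 10), 6(-2y + 1)).
At (-1, -2): H = diag(180, 30).
Both eigenvalues are positive, so H is positive definite: a local minimum.

local minimum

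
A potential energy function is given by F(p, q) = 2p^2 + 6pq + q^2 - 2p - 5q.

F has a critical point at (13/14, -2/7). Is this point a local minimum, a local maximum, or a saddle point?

saddle point

The Hessian of F is constant: H = [[4, 6], [6, 2]].
det(H) = 4·2 − 6² = -28.
Since det(H) < 0, H is indefinite and the critical point is a saddle point.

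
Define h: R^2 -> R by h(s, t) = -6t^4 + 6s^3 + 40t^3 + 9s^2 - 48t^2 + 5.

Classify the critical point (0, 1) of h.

The mixed partial ∂²h/∂s∂t is 0, so the Hessian at any point is diag(h_ss, h_tt) = diag(18(2s + 1), 24(-3t^2 + 10t - 4)).
At (0, 1): H = diag(18, 72).
Both eigenvalues are positive, so H is positive definite: a local minimum.

local minimum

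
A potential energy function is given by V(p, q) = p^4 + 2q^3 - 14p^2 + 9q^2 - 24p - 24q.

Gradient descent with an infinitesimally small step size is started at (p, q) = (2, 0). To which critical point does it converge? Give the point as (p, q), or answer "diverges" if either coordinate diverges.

(3, 1)

V is separable, so gradient descent decouples: p follows -∂V/∂p, q follows -∂V/∂q.
∂V/∂p = 4(p - 3)(p + 1)(p + 2); at p=2 this is -48, so p increases.
∂V/∂q = 6(q - 1)(q + 4); at q=0 this is -24, so q increases.
p converges to its nearest critical value 3 (a local min of the p-part); q converges to 1. The iterate converges to (3, 1).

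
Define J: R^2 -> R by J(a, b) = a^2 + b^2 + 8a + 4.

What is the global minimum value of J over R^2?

J(a,b) separates as P(a) + Q(b) + 4, so its minimum is min P + min Q + 4.
P'(a) = 2a + 8 vanishes at a ∈ {-4}; Q'(b) = 2b vanishes at b ∈ {0}.
Local minima of P (where P''>0): P(-4)=-16. Local minima of Q: Q(0)=0.
So the global minimum of J is P(-4) + Q(0) + 4 = -16 + 0 + 4 = -12, attained at (-4, 0).

-12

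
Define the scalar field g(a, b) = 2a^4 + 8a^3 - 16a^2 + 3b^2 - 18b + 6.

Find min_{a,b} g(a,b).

g(a,b) separates as P(a) + Q(b) + 6, so its minimum is min P + min Q + 6.
P'(a) = 8a(a - 1)(a + 4) vanishes at a ∈ {-4, 0, 1}; Q'(b) = 6b - 18 vanishes at b ∈ {3}.
Local minima of P (where P''>0): P(-4)=-256, P(1)=-6. Local minima of Q: Q(3)=-27.
So the global minimum of g is P(-4) + Q(3) + 6 = -256 − 27 + 6 = -277, attained at (-4, 3).

-277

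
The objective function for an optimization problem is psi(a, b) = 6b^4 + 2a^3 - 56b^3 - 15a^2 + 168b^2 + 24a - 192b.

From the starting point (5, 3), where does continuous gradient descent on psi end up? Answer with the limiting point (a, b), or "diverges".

psi is separable, so gradient descent decouples: a follows -∂psi/∂a, b follows -∂psi/∂b.
∂psi/∂a = 6(a - 4)(a - 1); at a=5 this is 24, so a decreases.
∂psi/∂b = 24(b - 4)(b - 2)(b - 1); at b=3 this is -48, so b increases.
a converges to its nearest critical value 4 (a local min of the a-part); b converges to 4. The iterate converges to (4, 4).

(4, 4)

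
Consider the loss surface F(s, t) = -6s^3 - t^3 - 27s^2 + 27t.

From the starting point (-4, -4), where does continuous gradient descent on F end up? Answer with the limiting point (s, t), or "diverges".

F is separable, so gradient descent decouples: s follows -∂F/∂s, t follows -∂F/∂t.
∂F/∂s = -18s(s + 3); at s=-4 this is -72, so s increases.
∂F/∂t = -3(t - 3)(t + 3); at t=-4 this is -21, so t increases.
s converges to its nearest critical value -3 (a local min of the s-part); t converges to -3. The iterate converges to (-3, -3).

(-3, -3)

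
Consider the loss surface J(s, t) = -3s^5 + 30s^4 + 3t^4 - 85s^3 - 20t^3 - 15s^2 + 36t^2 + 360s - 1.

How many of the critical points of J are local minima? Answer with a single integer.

J separates as a function of s plus a function of t, so ∇J=0 decouples.
∂J/∂s = -15(s - 4)(s - 3)(s - 2)(s + 1) = 0 at s ∈ {-1, 2, 3, 4}; ∂J/∂t = 12t(t - 3)(t - 2) = 0 at t ∈ {0, 2, 3}.
The Hessian is diagonal: diag(J_ss, J_tt). Second derivatives: J_ss(-1)=900, J_ss(2)=-90, J_ss(3)=60, J_ss(4)=-150; J_tt(0)=72, J_tt(2)=-24, J_tt(3)=36.
Local minima occur where both diagonal entries positive: (-1, 0), (-1, 3), (3, 0), (3, 3). Count: 4.

4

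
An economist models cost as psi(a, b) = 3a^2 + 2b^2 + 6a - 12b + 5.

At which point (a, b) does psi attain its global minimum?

psi(a,b) separates as P(a) + Q(b) + 5, so its minimum is min P + min Q + 5.
P'(a) = 6a + 6 vanishes at a ∈ {-1}; Q'(b) = 4b - 12 vanishes at b ∈ {3}.
Local minima of P (where P''>0): P(-1)=-3. Local minima of Q: Q(3)=-18.
So the global minimum of psi is P(-1) + Q(3) + 5 = -3 − 18 + 5 = -16, attained at (-1, 3).

(-1, 3)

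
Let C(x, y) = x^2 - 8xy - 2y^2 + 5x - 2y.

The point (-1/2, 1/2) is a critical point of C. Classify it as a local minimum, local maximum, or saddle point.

saddle point

The Hessian of C is constant: H = [[2, -8], [-8, -4]].
det(H) = 2·(-4) − (-8)² = -72.
Since det(H) < 0, H is indefinite and the critical point is a saddle point.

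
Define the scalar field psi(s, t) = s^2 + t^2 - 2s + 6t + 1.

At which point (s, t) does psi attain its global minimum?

(1, -3)

psi(s,t) separates as P(s) + Q(t) + 1, so its minimum is min P + min Q + 1.
P'(s) = 2s - 2 vanishes at s ∈ {1}; Q'(t) = 2(t + 3) vanishes at t ∈ {-3}.
Local minima of P (where P''>0): P(1)=-1. Local minima of Q: Q(-3)=-9.
So the global minimum of psi is P(1) + Q(-3) + 1 = -1 − 9 + 1 = -9, attained at (1, -3).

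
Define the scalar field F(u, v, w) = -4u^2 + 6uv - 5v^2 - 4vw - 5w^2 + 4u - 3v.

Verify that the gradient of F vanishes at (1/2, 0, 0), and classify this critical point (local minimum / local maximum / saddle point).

∇F = (-8u + 6v + 4, 6u - 10v - 4w - 3, -4v - 10w); substituting (1/2, 0, 0) gives ∇F = (0, 0, 0), so (1/2, 0, 0) is indeed a critical point.
The Hessian is constant: H = [[-8, 6, 0], [6, -10, -4], [0, -4, -10]].
Leading principal minors: Δ₁ = -8, Δ₂ = 44, Δ₃ = -312.
The minors alternate sign starting negative (−, +, −), so H is negative definite: a local maximum.

local maximum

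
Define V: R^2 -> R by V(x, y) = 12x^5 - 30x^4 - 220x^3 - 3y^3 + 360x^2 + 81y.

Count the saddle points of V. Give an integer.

4

V separates as a function of x plus a function of y, so ∇V=0 decouples.
∂V/∂x = 60x(x - 4)(x - 1)(x + 3) = 0 at x ∈ {-3, 0, 1, 4}; ∂V/∂y = -9(y - 3)(y + 3) = 0 at y ∈ {-3, 3}.
The Hessian is diagonal: diag(V_xx, V_yy). Second derivatives: V_xx(-3)=-5040, V_xx(0)=720, V_xx(1)=-720, V_xx(4)=5040; V_yy(-3)=54, V_yy(3)=-54.
Saddle points occur where the two diagonal entries have opposite signs: (-3, -3), (0, 3), (1, -3), (4, 3). Count: 4.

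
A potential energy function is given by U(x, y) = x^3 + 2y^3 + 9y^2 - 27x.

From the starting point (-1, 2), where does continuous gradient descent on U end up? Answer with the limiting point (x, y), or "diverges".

U is separable, so gradient descent decouples: x follows -∂U/∂x, y follows -∂U/∂y.
∂U/∂x = 3(x - 3)(x + 3); at x=-1 this is -24, so x increases.
∂U/∂y = 6y(y + 3); at y=2 this is 60, so y decreases.
x converges to its nearest critical value 3 (a local min of the x-part); y converges to 0. The iterate converges to (3, 0).

(3, 0)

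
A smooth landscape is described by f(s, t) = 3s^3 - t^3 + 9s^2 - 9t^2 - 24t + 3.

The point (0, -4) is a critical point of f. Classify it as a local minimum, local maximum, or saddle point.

local minimum

The mixed partial ∂²f/∂s∂t is 0, so the Hessian at any point is diag(f_ss, f_tt) = diag(18(s + 1), -6(t + 3)).
At (0, -4): H = diag(18, 6).
Both eigenvalues are positive, so H is positive definite: a local minimum.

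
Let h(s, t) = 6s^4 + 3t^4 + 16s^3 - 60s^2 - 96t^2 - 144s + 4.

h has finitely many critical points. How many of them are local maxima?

h separates as a function of s plus a function of t, so ∇h=0 decouples.
∂h/∂s = 24(s - 2)(s + 1)(s + 3) = 0 at s ∈ {-3, -1, 2}; ∂h/∂t = 12t(t - 4)(t + 4) = 0 at t ∈ {-4, 0, 4}.
The Hessian is diagonal: diag(h_ss, h_tt). Second derivatives: h_ss(-3)=240, h_ss(-1)=-144, h_ss(2)=360; h_tt(-4)=384, h_tt(0)=-192, h_tt(4)=384.
Local maxima occur where both diagonal entries negative: (-1, 0). Count: 1.

1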